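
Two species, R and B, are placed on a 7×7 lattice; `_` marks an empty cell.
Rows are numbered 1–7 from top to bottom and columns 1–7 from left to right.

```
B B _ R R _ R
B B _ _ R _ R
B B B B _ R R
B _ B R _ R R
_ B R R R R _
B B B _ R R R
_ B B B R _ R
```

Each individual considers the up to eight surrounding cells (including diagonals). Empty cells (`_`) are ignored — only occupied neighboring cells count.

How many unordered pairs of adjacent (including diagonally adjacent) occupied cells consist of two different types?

Scan each occupied cell's neighbors to the right and below (and the two forward diagonals) so each pair is counted once.
Row 1: B(1,1)–B(1,2)= B(1,1)–B(2,1)= B(1,1)–B(2,2)= B(1,2)–B(2,2)= B(1,2)–B(2,1)= R(1,4)–R(1,5)= R(1,4)–R(2,5)= R(1,5)–R(2,5)= R(1,7)–R(2,7)=  → 0/9 unlike.
Row 2: B(2,1)–B(2,2)= B(2,1)–B(3,1)= B(2,1)–B(3,2)= B(2,2)–B(3,2)= B(2,2)–B(3,3)= B(2,2)–B(3,1)= R(2,5)–R(3,6)= R(2,5)–B(3,4)≠ R(2,7)–R(3,7)= R(2,7)–R(3,6)=  → 1/10 unlike.
Row 3: B(3,1)–B(3,2)= B(3,1)–B(4,1)= B(3,2)–B(3,3)= B(3,2)–B(4,3)= B(3,2)–B(4,1)= B(3,3)–B(3,4)= B(3,3)–B(4,3)= B(3,3)–R(4,4)≠ B(3,4)–R(4,4)≠ B(3,4)–B(4,3)= R(3,6)–R(3,7)= R(3,6)–R(4,6)= R(3,6)–R(4,7)= R(3,7)–R(4,7)= R(3,7)–R(4,6)=  → 2/15 unlike.
Row 4: B(4,1)–B(5,2)= B(4,3)–R(4,4)≠ B(4,3)–R(5,3)≠ B(4,3)–R(5,4)≠ B(4,3)–B(5,2)= R(4,4)–R(5,4)= R(4,4)–R(5,5)= R(4,4)–R(5,3)= R(4,6)–R(4,7)= R(4,6)–R(5,6)= R(4,6)–R(5,5)= R(4,7)–R(5,6)=  → 3/12 unlike.
Row 5: B(5,2)–R(5,3)≠ B(5,2)–B(6,2)= B(5,2)–B(6,3)= B(5,2)–B(6,1)= R(5,3)–R(5,4)= R(5,3)–B(6,3)≠ R(5,3)–B(6,2)≠ R(5,4)–R(5,5)= R(5,4)–R(6,5)= R(5,4)–B(6,3)≠ R(5,5)–R(5,6)= R(5,5)–R(6,5)= R(5,5)–R(6,6)= R(5,6)–R(6,6)= R(5,6)–R(6,7)= R(5,6)–R(6,5)=  → 4/16 unlike.
Row 6: B(6,1)–B(6,2)= B(6,1)–B(7,2)= B(6,2)–B(6,3)= B(6,2)–B(7,2)= B(6,2)–B(7,3)= B(6,3)–B(7,3)= B(6,3)–B(7,4)= B(6,3)–B(7,2)= R(6,5)–R(6,6)= R(6,5)–R(7,5)= R(6,5)–B(7,4)≠ R(6,6)–R(6,7)= R(6,6)–R(7,7)= R(6,6)–R(7,5)= R(6,7)–R(7,7)=  → 1/15 unlike.
Row 7: B(7,2)–B(7,3)= B(7,3)–B(7,4)= B(7,4)–R(7,5)≠  → 1/3 unlike.
Total adjacent occupied pairs: 80; unlike-type pairs: 12.

12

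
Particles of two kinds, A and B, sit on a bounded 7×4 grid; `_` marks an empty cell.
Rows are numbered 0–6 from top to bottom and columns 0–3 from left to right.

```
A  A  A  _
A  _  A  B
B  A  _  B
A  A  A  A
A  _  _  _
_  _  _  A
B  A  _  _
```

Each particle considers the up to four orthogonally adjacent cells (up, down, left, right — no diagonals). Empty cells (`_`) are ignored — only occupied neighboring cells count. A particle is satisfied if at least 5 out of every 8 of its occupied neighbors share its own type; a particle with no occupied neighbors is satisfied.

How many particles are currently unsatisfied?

(0,0)A 2/2 ✓
(0,1)A 2/2 ✓
(0,2)A 2/2 ✓
(1,0)A 1/2 ✗
(1,2)A 1/2 ✗
(1,3)B 1/2 ✗
(2,0)B 0/3 ✗
(2,1)A 1/2 ✗
(2,3)B 1/2 ✗
(3,0)A 2/3 ✓
(3,1)A 3/3 ✓
(3,2)A 2/2 ✓
(3,3)A 1/2 ✗
(4,0)A 1/1 ✓
(5,3)A 0/0 ✓
(6,0)B 0/1 ✗
(6,1)A 0/1 ✗
Unsatisfied: (1,0), (1,2), (1,3), (2,0), (2,1), (2,3), (3,3), (6,0), (6,1) — 9 in total.

9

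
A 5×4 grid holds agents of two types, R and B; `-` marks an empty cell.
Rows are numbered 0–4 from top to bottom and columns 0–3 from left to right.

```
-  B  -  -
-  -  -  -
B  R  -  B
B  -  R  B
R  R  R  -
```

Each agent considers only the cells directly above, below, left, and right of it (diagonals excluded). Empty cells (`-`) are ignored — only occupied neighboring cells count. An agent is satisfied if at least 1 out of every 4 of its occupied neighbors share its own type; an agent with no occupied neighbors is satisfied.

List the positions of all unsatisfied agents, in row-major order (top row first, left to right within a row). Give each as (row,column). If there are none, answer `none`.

(2,1)

(0,1)B 0/0 ✓
(2,0)B 1/2 ✓
(2,1)R 0/1 ✗
(2,3)B 1/1 ✓
(3,0)B 1/2 ✓
(3,2)R 1/2 ✓
(3,3)B 1/2 ✓
(4,0)R 1/2 ✓
(4,1)R 2/2 ✓
(4,2)R 2/2 ✓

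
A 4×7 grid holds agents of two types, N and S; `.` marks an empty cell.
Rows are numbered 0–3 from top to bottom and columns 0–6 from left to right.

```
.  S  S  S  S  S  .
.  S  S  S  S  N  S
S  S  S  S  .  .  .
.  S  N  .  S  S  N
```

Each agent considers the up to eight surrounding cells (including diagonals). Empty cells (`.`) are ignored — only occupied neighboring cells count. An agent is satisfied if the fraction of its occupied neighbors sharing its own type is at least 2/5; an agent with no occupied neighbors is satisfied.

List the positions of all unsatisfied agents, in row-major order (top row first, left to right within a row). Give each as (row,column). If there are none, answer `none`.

(1,5), (3,2), (3,6)

Row 0: (0,1)S 3/3 ok · (0,2)S 5/5 ok · (0,3)S 5/5 ok · (0,4)S 4/5 ok · (0,5)S 3/4 ok
Row 1: (1,1)S 6/6 ok · (1,2)S 8/8 ok · (1,3)S 7/7 ok · (1,4)S 5/6 ok · (1,5)N 0/4 unhappy · (1,6)S 1/2 ok
Row 2: (2,0)S 3/3 ok · (2,1)S 5/6 ok · (2,2)S 6/7 ok · (2,3)S 5/6 ok
Row 3: (3,1)S 3/4 ok · (3,2)N 0/4 unhappy · (3,4)S 2/2 ok · (3,5)S 1/2 ok · (3,6)N 0/1 unhappy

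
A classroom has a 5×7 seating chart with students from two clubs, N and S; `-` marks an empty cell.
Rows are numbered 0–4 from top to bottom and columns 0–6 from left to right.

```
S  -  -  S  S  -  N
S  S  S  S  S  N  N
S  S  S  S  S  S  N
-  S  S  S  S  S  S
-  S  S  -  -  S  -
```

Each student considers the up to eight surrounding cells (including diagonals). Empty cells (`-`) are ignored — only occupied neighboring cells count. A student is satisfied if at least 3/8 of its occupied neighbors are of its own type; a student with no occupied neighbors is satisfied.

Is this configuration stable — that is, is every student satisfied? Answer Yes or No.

(0,0)S 2/2 ok
(0,3)S 4/4 ok
(0,4)S 3/4 ok
(0,6)N 2/2 ok
(1,0)S 4/4 ok
(1,1)S 6/6 ok
(1,2)S 6/6 ok
(1,3)S 7/7 ok
(1,4)S 6/7 ok
(1,5)N 3/7 ok
(1,6)N 3/4 ok
(2,0)S 4/4 ok
(2,1)S 7/7 ok
(2,2)S 8/8 ok
(2,3)S 8/8 ok
(2,4)S 7/8 ok
(2,5)S 5/8 ok
(2,6)N 2/5 ok
(3,1)S 6/6 ok
(3,2)S 7/7 ok
(3,3)S 6/6 ok
(3,4)S 6/6 ok
(3,5)S 5/6 ok
(3,6)S 3/4 ok
(4,1)S 3/3 ok
(4,2)S 4/4 ok
(4,5)S 3/3 ok
All meet the threshold, so the configuration is stable.

Yes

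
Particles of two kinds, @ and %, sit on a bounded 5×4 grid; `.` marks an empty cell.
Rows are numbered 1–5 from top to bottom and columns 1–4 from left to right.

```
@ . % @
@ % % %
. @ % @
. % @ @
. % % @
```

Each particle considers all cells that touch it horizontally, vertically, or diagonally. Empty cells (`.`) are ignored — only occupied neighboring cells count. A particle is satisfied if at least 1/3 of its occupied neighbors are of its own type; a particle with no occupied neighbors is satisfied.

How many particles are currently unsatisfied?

1

(1,1)@ 1/2 ✓
(1,3)% 3/4 ✓
(1,4)@ 0/3 ✗
(2,1)@ 2/3 ✓
(2,2)% 3/6 ✓
(2,3)% 4/7 ✓
(2,4)% 3/5 ✓
(3,2)@ 2/6 ✓
(3,3)% 4/8 ✓
(3,4)@ 2/5 ✓
(4,2)% 3/5 ✓
(4,3)@ 4/8 ✓
(4,4)@ 3/5 ✓
(5,2)% 2/3 ✓
(5,3)% 2/5 ✓
(5,4)@ 2/3 ✓
Unsatisfied: (1,4) — 1 in total.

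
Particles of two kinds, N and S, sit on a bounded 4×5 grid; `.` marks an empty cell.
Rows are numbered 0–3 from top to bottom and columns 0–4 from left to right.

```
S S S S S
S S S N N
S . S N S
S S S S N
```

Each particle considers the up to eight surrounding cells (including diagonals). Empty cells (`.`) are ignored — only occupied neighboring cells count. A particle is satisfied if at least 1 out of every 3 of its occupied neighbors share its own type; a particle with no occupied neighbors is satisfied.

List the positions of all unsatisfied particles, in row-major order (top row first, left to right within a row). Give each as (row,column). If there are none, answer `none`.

(0,0)S 3/3 ✓
(0,1)S 5/5 ✓
(0,2)S 4/5 ✓
(0,3)S 3/5 ✓
(0,4)S 1/3 ✓
(1,0)S 4/4 ✓
(1,1)S 7/7 ✓
(1,2)S 5/7 ✓
(1,3)N 2/8 ✗
(1,4)N 2/5 ✓
(2,0)S 4/4 ✓
(2,2)S 5/7 ✓
(2,3)N 3/8 ✓
(2,4)S 1/5 ✗
(3,0)S 2/2 ✓
(3,1)S 4/4 ✓
(3,2)S 3/4 ✓
(3,3)S 3/5 ✓
(3,4)N 1/3 ✓

(1,3), (2,4)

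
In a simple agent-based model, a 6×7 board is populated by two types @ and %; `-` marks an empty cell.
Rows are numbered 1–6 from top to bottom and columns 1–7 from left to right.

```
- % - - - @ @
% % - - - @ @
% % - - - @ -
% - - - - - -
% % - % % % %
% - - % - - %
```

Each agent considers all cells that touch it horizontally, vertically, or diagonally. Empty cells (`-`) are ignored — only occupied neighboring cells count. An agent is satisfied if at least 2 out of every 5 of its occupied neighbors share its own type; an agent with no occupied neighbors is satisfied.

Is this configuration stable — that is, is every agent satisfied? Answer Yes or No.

Yes

(1,2)% 2/2 satisfied
(1,6)@ 3/3 satisfied
(1,7)@ 3/3 satisfied
(2,1)% 4/4 satisfied
(2,2)% 4/4 satisfied
(2,6)@ 4/4 satisfied
(2,7)@ 4/4 satisfied
(3,1)% 4/4 satisfied
(3,2)% 4/4 satisfied
(3,6)@ 2/2 satisfied
(4,1)% 4/4 satisfied
(5,1)% 3/3 satisfied
(5,2)% 3/3 satisfied
(5,4)% 2/2 satisfied
(5,5)% 3/3 satisfied
(5,6)% 3/3 satisfied
(5,7)% 2/2 satisfied
(6,1)% 2/2 satisfied
(6,4)% 2/2 satisfied
(6,7)% 2/2 satisfied
All meet the threshold, so the configuration is stable.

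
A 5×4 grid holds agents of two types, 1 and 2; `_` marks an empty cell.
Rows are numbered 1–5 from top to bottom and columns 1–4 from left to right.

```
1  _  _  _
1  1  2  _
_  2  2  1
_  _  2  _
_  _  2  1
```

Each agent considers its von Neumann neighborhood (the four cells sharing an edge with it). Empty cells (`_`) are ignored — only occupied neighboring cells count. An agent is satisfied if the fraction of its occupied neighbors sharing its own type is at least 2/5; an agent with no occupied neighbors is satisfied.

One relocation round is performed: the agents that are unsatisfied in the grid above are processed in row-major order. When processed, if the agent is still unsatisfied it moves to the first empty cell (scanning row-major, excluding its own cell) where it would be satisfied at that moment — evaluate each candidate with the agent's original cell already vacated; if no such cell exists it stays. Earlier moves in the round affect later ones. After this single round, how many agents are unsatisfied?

Initially unsatisfied (in order): (2,2), (3,4), (5,4).
  (2,2) → (1,2).
  (3,4) → (1,3).
  (5,4) → (1,4).
Resulting grid:
1 1 1 1
1 _ 2 _
_ 2 2 _
_ _ 2 _
_ _ 2 _
All satisfied now.

0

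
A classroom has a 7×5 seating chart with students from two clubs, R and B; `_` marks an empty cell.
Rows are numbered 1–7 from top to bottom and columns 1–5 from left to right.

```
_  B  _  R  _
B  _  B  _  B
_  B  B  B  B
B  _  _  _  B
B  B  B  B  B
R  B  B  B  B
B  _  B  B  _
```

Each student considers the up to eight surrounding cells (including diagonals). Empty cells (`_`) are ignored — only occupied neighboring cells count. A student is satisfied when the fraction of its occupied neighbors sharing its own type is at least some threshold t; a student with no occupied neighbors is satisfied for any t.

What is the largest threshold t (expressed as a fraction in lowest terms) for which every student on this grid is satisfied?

(1,2)B 2/2
(1,4)R 0/2
(2,1)B 2/2
(2,3)B 4/5
(2,5)B 2/3
(3,2)B 4/4
(3,3)B 3/3
(3,4)B 5/5
(3,5)B 3/3
(4,1)B 3/3
(4,5)B 4/4
(5,1)B 3/4
(5,2)B 5/6
(5,3)B 5/5
(5,4)B 6/6
(5,5)B 4/4
(6,1)R 0/4
(6,2)B 6/7
(6,3)B 7/7
(6,4)B 7/7
(6,5)B 4/4
(7,1)B 1/2
(7,3)B 4/4
(7,4)B 4/4
The smallest same-type fraction is 0/2 at (1,4), which reduces to 0/1. Any threshold above that leaves this student unsatisfied.

0/1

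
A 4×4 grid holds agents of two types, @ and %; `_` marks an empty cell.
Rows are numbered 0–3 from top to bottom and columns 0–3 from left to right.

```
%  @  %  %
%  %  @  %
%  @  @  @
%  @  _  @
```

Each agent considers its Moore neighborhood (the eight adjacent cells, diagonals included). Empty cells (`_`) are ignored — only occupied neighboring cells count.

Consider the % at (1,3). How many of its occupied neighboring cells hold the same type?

2

Occupied neighbors of (1,3): (0,2)=%, (0,3)=%, (1,2)=@, (2,2)=@, (2,3)=@.
Same type (%): 2 of 5.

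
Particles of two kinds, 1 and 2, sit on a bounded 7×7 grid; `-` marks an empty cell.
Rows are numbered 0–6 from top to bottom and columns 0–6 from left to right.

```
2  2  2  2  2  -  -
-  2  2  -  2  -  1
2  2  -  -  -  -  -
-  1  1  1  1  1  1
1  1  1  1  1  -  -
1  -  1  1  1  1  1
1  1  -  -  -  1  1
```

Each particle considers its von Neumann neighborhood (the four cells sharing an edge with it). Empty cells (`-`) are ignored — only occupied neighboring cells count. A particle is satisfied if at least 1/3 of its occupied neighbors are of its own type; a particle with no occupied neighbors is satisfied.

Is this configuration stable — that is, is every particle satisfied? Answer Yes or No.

Yes

Row 0: (0,0)2 1/1 satisfied · (0,1)2 3/3 satisfied · (0,2)2 3/3 satisfied · (0,3)2 2/2 satisfied · (0,4)2 2/2 satisfied
Row 1: (1,1)2 3/3 satisfied · (1,2)2 2/2 satisfied · (1,4)2 1/1 satisfied · (1,6)1 0/0 satisfied
Row 2: (2,0)2 1/1 satisfied · (2,1)2 2/3 satisfied
Row 3: (3,1)1 2/3 satisfied · (3,2)1 3/3 satisfied · (3,3)1 3/3 satisfied · (3,4)1 3/3 satisfied · (3,5)1 2/2 satisfied · (3,6)1 1/1 satisfied
Row 4: (4,0)1 2/2 satisfied · (4,1)1 3/3 satisfied · (4,2)1 4/4 satisfied · (4,3)1 4/4 satisfied · (4,4)1 3/3 satisfied
Row 5: (5,0)1 2/2 satisfied · (5,2)1 2/2 satisfied · (5,3)1 3/3 satisfied · (5,4)1 3/3 satisfied · (5,5)1 3/3 satisfied · (5,6)1 2/2 satisfied
Row 6: (6,0)1 2/2 satisfied · (6,1)1 1/1 satisfied · (6,5)1 2/2 satisfied · (6,6)1 2/2 satisfied
All meet the threshold, so the configuration is stable.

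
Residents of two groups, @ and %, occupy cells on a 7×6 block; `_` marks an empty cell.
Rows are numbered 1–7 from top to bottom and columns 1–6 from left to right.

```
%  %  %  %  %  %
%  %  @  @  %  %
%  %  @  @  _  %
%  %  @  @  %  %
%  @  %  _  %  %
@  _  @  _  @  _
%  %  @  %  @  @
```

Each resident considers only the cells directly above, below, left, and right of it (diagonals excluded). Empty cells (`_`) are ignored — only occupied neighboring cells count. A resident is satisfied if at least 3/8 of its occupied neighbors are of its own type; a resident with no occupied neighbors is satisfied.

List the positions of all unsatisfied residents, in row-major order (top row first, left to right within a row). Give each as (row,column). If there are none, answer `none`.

(1,1)% 2/2 satisfied
(1,2)% 3/3 satisfied
(1,3)% 2/3 satisfied
(1,4)% 2/3 satisfied
(1,5)% 3/3 satisfied
(1,6)% 2/2 satisfied
(2,1)% 3/3 satisfied
(2,2)% 3/4 satisfied
(2,3)@ 2/4 satisfied
(2,4)@ 2/4 satisfied
(2,5)% 2/3 satisfied
(2,6)% 3/3 satisfied
(3,1)% 3/3 satisfied
(3,2)% 3/4 satisfied
(3,3)@ 3/4 satisfied
(3,4)@ 3/3 satisfied
(3,6)% 2/2 satisfied
(4,1)% 3/3 satisfied
(4,2)% 2/4 satisfied
(4,3)@ 2/4 satisfied
(4,4)@ 2/3 satisfied
(4,5)% 2/3 satisfied
(4,6)% 3/3 satisfied
(5,1)% 1/3 not
(5,2)@ 0/3 not
(5,3)% 0/3 not
(5,5)% 2/3 satisfied
(5,6)% 2/2 satisfied
(6,1)@ 0/2 not
(6,3)@ 1/2 satisfied
(6,5)@ 1/2 satisfied
(7,1)% 1/2 satisfied
(7,2)% 1/2 satisfied
(7,3)@ 1/3 not
(7,4)% 0/2 not
(7,5)@ 2/3 satisfied
(7,6)@ 1/1 satisfied

(5,1), (5,2), (5,3), (6,1), (7,3), (7,4)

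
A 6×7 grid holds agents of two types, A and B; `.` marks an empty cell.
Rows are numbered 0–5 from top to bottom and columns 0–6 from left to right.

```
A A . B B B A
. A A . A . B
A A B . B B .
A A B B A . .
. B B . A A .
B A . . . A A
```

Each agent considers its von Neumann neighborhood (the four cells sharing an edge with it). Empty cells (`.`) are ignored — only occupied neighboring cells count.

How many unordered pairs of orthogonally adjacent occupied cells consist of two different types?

Scan each occupied cell's neighbors to the right and below so each pair is counted once.
Row 0: A(0,0)–A(0,1)= A(0,1)–A(1,1)= B(0,3)–B(0,4)= B(0,4)–B(0,5)= B(0,4)–A(1,4)≠ B(0,5)–A(0,6)≠ A(0,6)–B(1,6)≠  → 3/7 unlike.
Row 1: A(1,1)–A(1,2)= A(1,1)–A(2,1)= A(1,2)–B(2,2)≠ A(1,4)–B(2,4)≠  → 2/4 unlike.
Row 2: A(2,0)–A(2,1)= A(2,0)–A(3,0)= A(2,1)–B(2,2)≠ A(2,1)–A(3,1)= B(2,2)–B(3,2)= B(2,4)–B(2,5)= B(2,4)–A(3,4)≠  → 2/7 unlike.
Row 3: A(3,0)–A(3,1)= A(3,1)–B(3,2)≠ A(3,1)–B(4,1)≠ B(3,2)–B(3,3)= B(3,2)–B(4,2)= B(3,3)–A(3,4)≠ A(3,4)–A(4,4)=  → 3/7 unlike.
Row 4: B(4,1)–B(4,2)= B(4,1)–A(5,1)≠ A(4,4)–A(4,5)= A(4,5)–A(5,5)=  → 1/4 unlike.
Row 5: B(5,0)–A(5,1)≠ A(5,5)–A(5,6)=  → 1/2 unlike.
Total adjacent occupied pairs: 31; unlike-type pairs: 12.

12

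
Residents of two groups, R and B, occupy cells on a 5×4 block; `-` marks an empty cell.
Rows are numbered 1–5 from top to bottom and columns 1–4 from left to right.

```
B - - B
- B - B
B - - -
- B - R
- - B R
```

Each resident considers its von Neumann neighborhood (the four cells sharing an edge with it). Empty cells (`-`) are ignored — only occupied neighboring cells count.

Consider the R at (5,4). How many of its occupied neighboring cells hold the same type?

1

Occupied neighbors of (5,4): (4,4)=R, (5,3)=B.
Same type (R): 1 of 2.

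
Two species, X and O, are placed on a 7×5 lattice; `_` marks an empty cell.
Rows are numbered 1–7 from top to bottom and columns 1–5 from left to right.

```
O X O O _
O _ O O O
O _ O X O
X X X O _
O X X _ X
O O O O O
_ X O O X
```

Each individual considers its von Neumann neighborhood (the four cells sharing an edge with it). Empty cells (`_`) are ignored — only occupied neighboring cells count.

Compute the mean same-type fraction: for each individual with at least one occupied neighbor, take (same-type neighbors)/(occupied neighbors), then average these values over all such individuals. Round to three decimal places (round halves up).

0.534

Row 1: (1,1)O 1/2 · (1,2)X 0/2 · (1,3)O 2/3 · (1,4)O 2/2
Row 2: (2,1)O 2/2 · (2,3)O 3/3 · (2,4)O 3/4 · (2,5)O 2/2
Row 3: (3,1)O 1/2 · (3,3)O 1/3 · (3,4)X 0/4 · (3,5)O 1/2
Row 4: (4,1)X 1/3 · (4,2)X 3/3 · (4,3)X 2/4 · (4,4)O 0/2
Row 5: (5,1)O 1/3 · (5,2)X 2/4 · (5,3)X 2/3 · (5,5)X 0/1
Row 6: (6,1)O 2/2 · (6,2)O 2/4 · (6,3)O 3/4 · (6,4)O 3/3 · (6,5)O 1/3
Row 7: (7,2)X 0/2 · (7,3)O 2/3 · (7,4)O 2/3 · (7,5)X 0/2
Sum over 29 individuals: 1/2 + 0/2 + 2/3 + 2/2 + 2/2 + 3/3 + 3/4 + 2/2 + 1/2 + 1/3 + 0/4 + 1/2 + 1/3 + 3/3 + 2/4 + 0/2 + 1/3 + 2/4 + 2/3 + 0/1 + 2/2 + 2/4 + 3/4 + 3/3 + 1/3 + 0/2 + 2/3 + 2/3 + 0/2 = 31/2; mean = 31/2 ÷ 29 = 31/58 = 0.534482… → 0.534.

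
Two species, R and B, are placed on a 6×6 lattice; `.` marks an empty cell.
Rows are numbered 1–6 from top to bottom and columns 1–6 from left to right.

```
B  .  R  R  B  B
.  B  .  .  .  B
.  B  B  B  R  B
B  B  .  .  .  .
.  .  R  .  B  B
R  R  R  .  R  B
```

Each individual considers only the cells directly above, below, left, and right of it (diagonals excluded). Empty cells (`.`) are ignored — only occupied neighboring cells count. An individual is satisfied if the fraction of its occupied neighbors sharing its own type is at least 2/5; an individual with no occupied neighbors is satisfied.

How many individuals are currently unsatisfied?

2

Row 1: (1,1)B 0/0 satisfied · (1,3)R 1/1 satisfied · (1,4)R 1/2 satisfied · (1,5)B 1/2 satisfied · (1,6)B 2/2 satisfied
Row 2: (2,2)B 1/1 satisfied · (2,6)B 2/2 satisfied
Row 3: (3,2)B 3/3 satisfied · (3,3)B 2/2 satisfied · (3,4)B 1/2 satisfied · (3,5)R 0/2 not · (3,6)B 1/2 satisfied
Row 4: (4,1)B 1/1 satisfied · (4,2)B 2/2 satisfied
Row 5: (5,3)R 1/1 satisfied · (5,5)B 1/2 satisfied · (5,6)B 2/2 satisfied
Row 6: (6,1)R 1/1 satisfied · (6,2)R 2/2 satisfied · (6,3)R 2/2 satisfied · (6,5)R 0/2 not · (6,6)B 1/2 satisfied
Unsatisfied: (3,5), (6,5) — 2 in total.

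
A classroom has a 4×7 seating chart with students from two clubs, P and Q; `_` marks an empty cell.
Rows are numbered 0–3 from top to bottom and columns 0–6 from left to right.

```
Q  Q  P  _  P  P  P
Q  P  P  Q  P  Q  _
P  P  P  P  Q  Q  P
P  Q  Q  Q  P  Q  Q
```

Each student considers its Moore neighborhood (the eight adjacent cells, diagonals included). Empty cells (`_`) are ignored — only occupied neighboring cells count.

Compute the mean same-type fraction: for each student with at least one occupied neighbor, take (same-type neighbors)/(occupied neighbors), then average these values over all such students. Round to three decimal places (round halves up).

(0,0)Q 2/3
(0,1)Q 2/5
(0,2)P 2/4
(0,4)P 2/4
(0,5)P 3/4
(0,6)P 1/2
(1,0)Q 2/5
(1,1)P 5/8
(1,2)P 5/7
(1,3)Q 1/7
(1,4)P 3/7
(1,5)Q 2/7
(2,0)P 3/5
(2,1)P 5/8
(2,2)P 4/8
(2,3)P 4/8
(2,4)Q 5/8
(2,5)Q 4/7
(2,6)P 0/4
(3,0)P 2/3
(3,1)Q 1/5
(3,2)Q 2/5
(3,3)Q 2/5
(3,4)P 1/5
(3,5)Q 3/5
(3,6)Q 2/3
Sum over 26 students: 2/3 + 2/5 + 2/4 + 2/4 + 3/4 + 1/2 + 2/5 + 5/8 + 5/7 + 1/7 + 3/7 + 2/7 + 3/5 + 5/8 + 4/8 + 4/8 + 5/8 + 4/7 + 0/4 + 2/3 + 1/5 + 2/5 + 2/5 + 1/5 + 3/5 + 2/3 = 3491/280; mean = 3491/280 ÷ 26 = 3491/7280 = 0.479532… → 0.480.

0.480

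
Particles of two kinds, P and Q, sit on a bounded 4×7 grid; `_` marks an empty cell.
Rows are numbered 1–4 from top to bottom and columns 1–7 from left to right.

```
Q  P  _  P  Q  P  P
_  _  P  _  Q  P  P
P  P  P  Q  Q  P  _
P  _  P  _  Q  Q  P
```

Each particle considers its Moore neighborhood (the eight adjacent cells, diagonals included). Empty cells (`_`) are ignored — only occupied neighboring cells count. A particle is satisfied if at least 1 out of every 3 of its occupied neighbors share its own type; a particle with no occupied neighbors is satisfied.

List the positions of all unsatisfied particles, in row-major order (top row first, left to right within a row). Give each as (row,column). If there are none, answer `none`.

(1,1), (1,5)

(1,1)Q 0/1 not
(1,2)P 1/2 satisfied
(1,4)P 1/3 satisfied
(1,5)Q 1/4 not
(1,6)P 3/5 satisfied
(1,7)P 3/3 satisfied
(2,3)P 4/5 satisfied
(2,5)Q 3/7 satisfied
(2,6)P 4/7 satisfied
(2,7)P 4/4 satisfied
(3,1)P 2/2 satisfied
(3,2)P 5/5 satisfied
(3,3)P 3/4 satisfied
(3,4)Q 3/6 satisfied
(3,5)Q 4/6 satisfied
(3,6)P 3/7 satisfied
(4,1)P 2/2 satisfied
(4,3)P 2/3 satisfied
(4,5)Q 3/4 satisfied
(4,6)Q 2/4 satisfied
(4,7)P 1/2 satisfied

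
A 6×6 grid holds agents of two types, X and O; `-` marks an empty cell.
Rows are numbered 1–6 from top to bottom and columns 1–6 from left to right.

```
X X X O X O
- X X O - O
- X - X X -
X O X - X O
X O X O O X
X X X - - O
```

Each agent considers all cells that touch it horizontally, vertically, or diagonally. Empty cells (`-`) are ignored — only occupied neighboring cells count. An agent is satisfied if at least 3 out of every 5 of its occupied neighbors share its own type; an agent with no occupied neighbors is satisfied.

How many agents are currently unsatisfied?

(1,1)X 2/2 satisfied
(1,2)X 4/4 satisfied
(1,3)X 3/5 satisfied
(1,4)O 1/4 not
(1,5)X 0/4 not
(1,6)O 1/2 not
(2,2)X 5/5 satisfied
(2,3)X 5/7 satisfied
(2,4)O 1/6 not
(2,6)O 1/3 not
(3,2)X 4/5 satisfied
(3,4)X 4/5 satisfied
(3,5)X 2/5 not
(4,1)X 2/4 not
(4,2)O 1/6 not
(4,3)X 3/6 not
(4,5)X 3/6 not
(4,6)O 1/4 not
(5,1)X 3/5 satisfied
(5,2)O 1/8 not
(5,3)X 3/6 not
(5,4)O 1/5 not
(5,5)O 3/5 satisfied
(5,6)X 1/4 not
(6,1)X 2/3 satisfied
(6,2)X 4/5 satisfied
(6,3)X 2/4 not
(6,6)O 1/2 not
Unsatisfied: (1,4), (1,5), (1,6), (2,4), (2,6), (3,5), (4,1), (4,2), (4,3), (4,5), (4,6), (5,2), (5,3), (5,4), (5,6), (6,3), (6,6) — 17 in total.

17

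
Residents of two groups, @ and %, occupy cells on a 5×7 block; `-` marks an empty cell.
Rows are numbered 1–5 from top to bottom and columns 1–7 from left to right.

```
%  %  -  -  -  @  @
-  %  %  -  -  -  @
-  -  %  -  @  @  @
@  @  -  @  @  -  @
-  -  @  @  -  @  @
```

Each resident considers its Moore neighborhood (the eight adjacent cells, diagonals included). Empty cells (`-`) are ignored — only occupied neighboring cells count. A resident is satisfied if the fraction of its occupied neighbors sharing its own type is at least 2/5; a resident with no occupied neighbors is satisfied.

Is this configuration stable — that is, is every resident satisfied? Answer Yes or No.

Yes

Row 1: (1,1)% 2/2 ok · (1,2)% 3/3 ok · (1,6)@ 2/2 ok · (1,7)@ 2/2 ok
Row 2: (2,2)% 4/4 ok · (2,3)% 3/3 ok · (2,7)@ 4/4 ok
Row 3: (3,3)% 2/4 ok · (3,5)@ 3/3 ok · (3,6)@ 5/5 ok · (3,7)@ 3/3 ok
Row 4: (4,1)@ 1/1 ok · (4,2)@ 2/3 ok · (4,4)@ 4/5 ok · (4,5)@ 5/5 ok · (4,7)@ 4/4 ok
Row 5: (5,3)@ 3/3 ok · (5,4)@ 3/3 ok · (5,6)@ 3/3 ok · (5,7)@ 2/2 ok
All meet the threshold, so the configuration is stable.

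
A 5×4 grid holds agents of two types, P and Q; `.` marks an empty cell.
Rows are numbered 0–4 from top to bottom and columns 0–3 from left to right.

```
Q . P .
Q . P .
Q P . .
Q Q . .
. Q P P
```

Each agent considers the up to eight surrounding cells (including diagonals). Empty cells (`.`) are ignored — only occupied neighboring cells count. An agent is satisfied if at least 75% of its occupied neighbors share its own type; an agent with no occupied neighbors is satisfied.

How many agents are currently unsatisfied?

(0,0)Q 1/1 ok
(0,2)P 1/1 ok
(1,0)Q 2/3 unhappy
(1,2)P 2/2 ok
(2,0)Q 3/4 ok
(2,1)P 1/5 unhappy
(3,0)Q 3/4 ok
(3,1)Q 3/5 unhappy
(4,1)Q 2/3 unhappy
(4,2)P 1/3 unhappy
(4,3)P 1/1 ok
Unsatisfied: (1,0), (2,1), (3,1), (4,1), (4,2) — 5 in total.

5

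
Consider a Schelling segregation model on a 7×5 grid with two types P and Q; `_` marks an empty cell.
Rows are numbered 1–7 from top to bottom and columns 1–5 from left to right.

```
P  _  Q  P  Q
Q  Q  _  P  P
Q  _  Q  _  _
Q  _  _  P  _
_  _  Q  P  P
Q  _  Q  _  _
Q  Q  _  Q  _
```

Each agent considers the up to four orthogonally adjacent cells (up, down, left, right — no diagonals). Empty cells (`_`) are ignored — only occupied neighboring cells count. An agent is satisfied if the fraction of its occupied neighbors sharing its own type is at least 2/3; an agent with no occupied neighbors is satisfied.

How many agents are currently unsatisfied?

6

(1,1)P 0/1 unhappy
(1,3)Q 0/1 unhappy
(1,4)P 1/3 unhappy
(1,5)Q 0/2 unhappy
(2,1)Q 2/3 ok
(2,2)Q 1/1 ok
(2,4)P 2/2 ok
(2,5)P 1/2 unhappy
(3,1)Q 2/2 ok
(3,3)Q 0/0 ok
(4,1)Q 1/1 ok
(4,4)P 1/1 ok
(5,3)Q 1/2 unhappy
(5,4)P 2/3 ok
(5,5)P 1/1 ok
(6,1)Q 1/1 ok
(6,3)Q 1/1 ok
(7,1)Q 2/2 ok
(7,2)Q 1/1 ok
(7,4)Q 0/0 ok
Unsatisfied: (1,1), (1,3), (1,4), (1,5), (2,5), (5,3) — 6 in total.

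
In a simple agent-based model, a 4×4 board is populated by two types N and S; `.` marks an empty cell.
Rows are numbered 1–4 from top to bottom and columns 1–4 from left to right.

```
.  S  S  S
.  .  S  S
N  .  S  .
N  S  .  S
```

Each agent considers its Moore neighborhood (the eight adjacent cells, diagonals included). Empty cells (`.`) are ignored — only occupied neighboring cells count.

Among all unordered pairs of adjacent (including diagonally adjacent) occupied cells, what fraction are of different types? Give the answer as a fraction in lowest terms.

2/15

Scan each occupied cell's neighbors to the right and below (and the two forward diagonals) so each pair is counted once.
From row 1: 0 unlike of 7 pairs (running 0/7).
From row 2: 0 unlike of 3 pairs (running 0/10).
From row 3: 1 unlike of 4 pairs (running 1/14).
From row 4: 1 unlike of 1 pairs (running 2/15).
Total adjacent occupied pairs: 15; unlike-type pairs: 2.
2/15 is already in lowest terms.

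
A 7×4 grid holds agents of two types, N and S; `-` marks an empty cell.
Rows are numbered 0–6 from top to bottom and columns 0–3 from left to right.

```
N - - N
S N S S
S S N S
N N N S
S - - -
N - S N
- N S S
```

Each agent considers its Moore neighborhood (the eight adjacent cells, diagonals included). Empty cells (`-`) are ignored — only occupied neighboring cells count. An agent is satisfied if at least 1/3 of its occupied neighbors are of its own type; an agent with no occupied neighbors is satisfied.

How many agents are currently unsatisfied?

Row 0: (0,0)N 1/2 satisfied · (0,3)N 0/2 not
Row 1: (1,0)S 2/4 satisfied · (1,1)N 2/6 satisfied · (1,2)S 3/6 satisfied · (1,3)S 2/4 satisfied
Row 2: (2,0)S 2/5 satisfied · (2,1)S 3/8 satisfied · (2,2)N 3/8 satisfied · (2,3)S 3/5 satisfied
Row 3: (3,0)N 1/4 not · (3,1)N 3/6 satisfied · (3,2)N 2/5 satisfied · (3,3)S 1/3 satisfied
Row 4: (4,0)S 0/3 not
Row 5: (5,0)N 1/2 satisfied · (5,2)S 2/4 satisfied · (5,3)N 0/3 not
Row 6: (6,1)N 1/3 satisfied · (6,2)S 2/4 satisfied · (6,3)S 2/3 satisfied
Unsatisfied: (0,3), (3,0), (4,0), (5,3) — 4 in total.

4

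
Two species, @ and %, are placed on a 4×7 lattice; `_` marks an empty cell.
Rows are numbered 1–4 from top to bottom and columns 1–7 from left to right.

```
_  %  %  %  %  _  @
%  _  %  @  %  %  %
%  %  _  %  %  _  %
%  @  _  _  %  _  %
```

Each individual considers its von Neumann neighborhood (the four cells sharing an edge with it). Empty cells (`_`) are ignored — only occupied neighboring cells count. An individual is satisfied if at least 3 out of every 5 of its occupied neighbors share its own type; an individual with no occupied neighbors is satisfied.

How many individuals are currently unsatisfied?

(1,2)% 1/1 ok
(1,3)% 3/3 ok
(1,4)% 2/3 ok
(1,5)% 2/2 ok
(1,7)@ 0/1 unhappy
(2,1)% 1/1 ok
(2,3)% 1/2 unhappy
(2,4)@ 0/4 unhappy
(2,5)% 3/4 ok
(2,6)% 2/2 ok
(2,7)% 2/3 ok
(3,1)% 3/3 ok
(3,2)% 1/2 unhappy
(3,4)% 1/2 unhappy
(3,5)% 3/3 ok
(3,7)% 2/2 ok
(4,1)% 1/2 unhappy
(4,2)@ 0/2 unhappy
(4,5)% 1/1 ok
(4,7)% 1/1 ok
Unsatisfied: (1,7), (2,3), (2,4), (3,2), (3,4), (4,1), (4,2) — 7 in total.

7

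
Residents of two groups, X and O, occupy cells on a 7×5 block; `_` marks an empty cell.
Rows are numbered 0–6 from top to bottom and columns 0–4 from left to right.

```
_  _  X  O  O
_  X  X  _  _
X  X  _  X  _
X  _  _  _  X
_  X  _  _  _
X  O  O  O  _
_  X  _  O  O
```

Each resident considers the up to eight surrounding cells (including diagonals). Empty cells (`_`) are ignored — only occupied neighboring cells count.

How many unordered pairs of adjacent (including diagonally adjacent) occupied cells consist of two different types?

7

Scan each occupied cell's neighbors to the right and below (and the two forward diagonals) so each pair is counted once.
From row 0: 2 unlike of 5 pairs (running 2/5).
From row 1: 0 unlike of 5 pairs (running 2/10).
From row 2: 0 unlike of 4 pairs (running 2/14).
From row 3: 0 unlike of 1 pairs (running 2/15).
From row 4: 2 unlike of 3 pairs (running 4/18).
From row 5: 3 unlike of 9 pairs (running 7/27).
From row 6: 0 unlike of 1 pairs (running 7/28).
Total adjacent occupied pairs: 28; unlike-type pairs: 7.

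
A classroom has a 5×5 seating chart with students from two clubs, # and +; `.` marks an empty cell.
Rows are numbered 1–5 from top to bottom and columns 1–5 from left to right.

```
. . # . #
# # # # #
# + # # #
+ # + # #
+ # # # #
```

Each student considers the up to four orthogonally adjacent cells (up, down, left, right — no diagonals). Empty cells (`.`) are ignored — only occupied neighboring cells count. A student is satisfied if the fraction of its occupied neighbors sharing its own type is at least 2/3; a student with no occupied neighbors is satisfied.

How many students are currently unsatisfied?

Row 1: (1,3)# 1/1 satisfied · (1,5)# 1/1 satisfied
Row 2: (2,1)# 2/2 satisfied · (2,2)# 2/3 satisfied · (2,3)# 4/4 satisfied · (2,4)# 3/3 satisfied · (2,5)# 3/3 satisfied
Row 3: (3,1)# 1/3 not · (3,2)+ 0/4 not · (3,3)# 2/4 not · (3,4)# 4/4 satisfied · (3,5)# 3/3 satisfied
Row 4: (4,1)+ 1/3 not · (4,2)# 1/4 not · (4,3)+ 0/4 not · (4,4)# 3/4 satisfied · (4,5)# 3/3 satisfied
Row 5: (5,1)+ 1/2 not · (5,2)# 2/3 satisfied · (5,3)# 2/3 satisfied · (5,4)# 3/3 satisfied · (5,5)# 2/2 satisfied
Unsatisfied: (3,1), (3,2), (3,3), (4,1), (4,2), (4,3), (5,1) — 7 in total.

7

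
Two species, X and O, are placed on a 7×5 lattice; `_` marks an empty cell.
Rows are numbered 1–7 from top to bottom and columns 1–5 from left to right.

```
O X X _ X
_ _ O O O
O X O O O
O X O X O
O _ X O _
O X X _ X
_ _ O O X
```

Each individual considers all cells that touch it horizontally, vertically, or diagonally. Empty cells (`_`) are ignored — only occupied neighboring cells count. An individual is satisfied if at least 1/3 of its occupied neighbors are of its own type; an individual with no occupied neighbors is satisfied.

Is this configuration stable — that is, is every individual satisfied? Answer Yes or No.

(1,1)O 0/1 ✗
(1,2)X 1/3 ✓
(1,3)X 1/3 ✓
(1,5)X 0/2 ✗
(2,3)O 3/6 ✓
(2,4)O 5/7 ✓
(2,5)O 3/4 ✓
(3,1)O 1/3 ✓
(3,2)X 1/6 ✗
(3,3)O 4/7 ✓
(3,4)O 7/8 ✓
(3,5)O 4/5 ✓
(4,1)O 2/4 ✓
(4,2)X 2/7 ✗
(4,3)O 3/7 ✓
(4,4)X 1/7 ✗
(4,5)O 3/4 ✓
(5,1)O 2/4 ✓
(5,3)X 4/6 ✓
(5,4)O 2/6 ✓
(6,1)O 1/2 ✓
(6,2)X 2/5 ✓
(6,3)X 2/5 ✓
(6,5)X 1/3 ✓
(7,3)O 1/3 ✓
(7,4)O 1/4 ✗
(7,5)X 1/2 ✓
For instance (1,1) has only 0/1 same-type neighbors, below 1/3.

No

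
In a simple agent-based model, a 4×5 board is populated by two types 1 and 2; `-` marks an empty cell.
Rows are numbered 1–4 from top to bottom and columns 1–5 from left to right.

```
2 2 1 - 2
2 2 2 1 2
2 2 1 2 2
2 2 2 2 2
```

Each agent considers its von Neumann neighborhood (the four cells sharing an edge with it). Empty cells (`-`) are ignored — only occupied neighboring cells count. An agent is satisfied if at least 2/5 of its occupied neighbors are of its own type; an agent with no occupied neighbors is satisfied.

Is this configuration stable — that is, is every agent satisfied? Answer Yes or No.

No

(1,1)2 2/2 satisfied
(1,2)2 2/3 satisfied
(1,3)1 0/2 not
(1,5)2 1/1 satisfied
(2,1)2 3/3 satisfied
(2,2)2 4/4 satisfied
(2,3)2 1/4 not
(2,4)1 0/3 not
(2,5)2 2/3 satisfied
(3,1)2 3/3 satisfied
(3,2)2 3/4 satisfied
(3,3)1 0/4 not
(3,4)2 2/4 satisfied
(3,5)2 3/3 satisfied
(4,1)2 2/2 satisfied
(4,2)2 3/3 satisfied
(4,3)2 2/3 satisfied
(4,4)2 3/3 satisfied
(4,5)2 2/2 satisfied
For instance (1,3) has only 0/2 same-type neighbors, below 2/5.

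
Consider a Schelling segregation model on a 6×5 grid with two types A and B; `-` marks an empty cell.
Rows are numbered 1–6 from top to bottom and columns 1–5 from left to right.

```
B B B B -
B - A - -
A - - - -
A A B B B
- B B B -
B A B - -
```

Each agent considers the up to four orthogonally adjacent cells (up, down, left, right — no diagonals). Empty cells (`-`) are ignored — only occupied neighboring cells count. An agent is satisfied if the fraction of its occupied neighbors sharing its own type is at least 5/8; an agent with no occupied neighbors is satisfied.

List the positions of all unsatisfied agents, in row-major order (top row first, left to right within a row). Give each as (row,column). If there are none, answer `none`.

(2,1), (2,3), (3,1), (4,2), (5,2), (6,1), (6,2), (6,3)

Row 1: (1,1)B 2/2 ok · (1,2)B 2/2 ok · (1,3)B 2/3 ok · (1,4)B 1/1 ok
Row 2: (2,1)B 1/2 unhappy · (2,3)A 0/1 unhappy
Row 3: (3,1)A 1/2 unhappy
Row 4: (4,1)A 2/2 ok · (4,2)A 1/3 unhappy · (4,3)B 2/3 ok · (4,4)B 3/3 ok · (4,5)B 1/1 ok
Row 5: (5,2)B 1/3 unhappy · (5,3)B 4/4 ok · (5,4)B 2/2 ok
Row 6: (6,1)B 0/1 unhappy · (6,2)A 0/3 unhappy · (6,3)B 1/2 unhappy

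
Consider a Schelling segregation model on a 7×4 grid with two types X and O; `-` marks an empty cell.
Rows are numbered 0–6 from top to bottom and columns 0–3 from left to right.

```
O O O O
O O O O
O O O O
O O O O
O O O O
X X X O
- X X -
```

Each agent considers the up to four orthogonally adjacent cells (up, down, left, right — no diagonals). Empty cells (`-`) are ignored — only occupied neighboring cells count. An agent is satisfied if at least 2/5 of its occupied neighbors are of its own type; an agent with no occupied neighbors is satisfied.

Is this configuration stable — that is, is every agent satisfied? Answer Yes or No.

Row 0: (0,0)O 2/2 ✓ · (0,1)O 3/3 ✓ · (0,2)O 3/3 ✓ · (0,3)O 2/2 ✓
Row 1: (1,0)O 3/3 ✓ · (1,1)O 4/4 ✓ · (1,2)O 4/4 ✓ · (1,3)O 3/3 ✓
Row 2: (2,0)O 3/3 ✓ · (2,1)O 4/4 ✓ · (2,2)O 4/4 ✓ · (2,3)O 3/3 ✓
Row 3: (3,0)O 3/3 ✓ · (3,1)O 4/4 ✓ · (3,2)O 4/4 ✓ · (3,3)O 3/3 ✓
Row 4: (4,0)O 2/3 ✓ · (4,1)O 3/4 ✓ · (4,2)O 3/4 ✓ · (4,3)O 3/3 ✓
Row 5: (5,0)X 1/2 ✓ · (5,1)X 3/4 ✓ · (5,2)X 2/4 ✓ · (5,3)O 1/2 ✓
Row 6: (6,1)X 2/2 ✓ · (6,2)X 2/2 ✓
All meet the threshold, so the configuration is stable.

Yes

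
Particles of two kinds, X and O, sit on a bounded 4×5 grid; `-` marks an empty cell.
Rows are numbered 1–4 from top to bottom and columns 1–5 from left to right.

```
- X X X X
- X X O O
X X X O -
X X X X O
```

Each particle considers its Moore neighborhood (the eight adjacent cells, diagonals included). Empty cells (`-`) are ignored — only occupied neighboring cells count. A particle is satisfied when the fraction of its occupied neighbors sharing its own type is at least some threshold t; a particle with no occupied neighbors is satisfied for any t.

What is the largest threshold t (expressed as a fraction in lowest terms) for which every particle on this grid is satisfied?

(1,2)X 3/3
(1,3)X 4/5
(1,4)X 3/5
(1,5)X 1/3
(2,2)X 6/6
(2,3)X 6/8
(2,4)O 2/7
(2,5)O 2/4
(3,1)X 4/4
(3,2)X 7/7
(3,3)X 6/8
(3,4)O 3/7
(4,1)X 3/3
(4,2)X 5/5
(4,3)X 4/5
(4,4)X 2/4
(4,5)O 1/2
The smallest same-type fraction is 2/7 at (2,4), which reduces to 2/7. Any threshold above that leaves this particle unsatisfied.

2/7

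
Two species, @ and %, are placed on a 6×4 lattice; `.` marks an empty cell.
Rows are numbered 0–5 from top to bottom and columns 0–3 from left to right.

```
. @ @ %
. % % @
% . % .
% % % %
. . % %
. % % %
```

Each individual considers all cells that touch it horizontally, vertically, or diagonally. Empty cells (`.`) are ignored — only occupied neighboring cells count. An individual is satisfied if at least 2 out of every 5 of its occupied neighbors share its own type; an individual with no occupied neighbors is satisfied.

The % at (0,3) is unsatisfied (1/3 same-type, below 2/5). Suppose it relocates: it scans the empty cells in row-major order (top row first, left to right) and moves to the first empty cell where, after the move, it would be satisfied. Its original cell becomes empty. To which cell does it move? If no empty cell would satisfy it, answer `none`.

(0,0)

Vacating (0,3). Empty cells in order:
  (0,0): 1/2 same-type → satisfied — stop here.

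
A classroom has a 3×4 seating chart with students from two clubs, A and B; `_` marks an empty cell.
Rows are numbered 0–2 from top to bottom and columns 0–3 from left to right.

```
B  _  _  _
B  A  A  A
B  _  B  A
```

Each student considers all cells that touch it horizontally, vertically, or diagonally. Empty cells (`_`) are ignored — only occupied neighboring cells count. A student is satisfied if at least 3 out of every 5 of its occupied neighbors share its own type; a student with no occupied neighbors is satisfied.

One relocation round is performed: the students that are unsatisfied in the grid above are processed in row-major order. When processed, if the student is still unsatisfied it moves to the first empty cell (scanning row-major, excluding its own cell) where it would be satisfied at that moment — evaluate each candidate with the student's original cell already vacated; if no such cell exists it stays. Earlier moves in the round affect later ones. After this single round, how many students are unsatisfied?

0

Initially unsatisfied (in order): (0,0), (1,1), (2,0), (2,2).
  (0,0) → (2,1).
  (1,1) → (0,2).
  (2,0): now satisfied by earlier moves; stays.
  (2,2) → (0,0).
Resulting grid:
B _ A _
B _ A A
B B _ A
All satisfied now.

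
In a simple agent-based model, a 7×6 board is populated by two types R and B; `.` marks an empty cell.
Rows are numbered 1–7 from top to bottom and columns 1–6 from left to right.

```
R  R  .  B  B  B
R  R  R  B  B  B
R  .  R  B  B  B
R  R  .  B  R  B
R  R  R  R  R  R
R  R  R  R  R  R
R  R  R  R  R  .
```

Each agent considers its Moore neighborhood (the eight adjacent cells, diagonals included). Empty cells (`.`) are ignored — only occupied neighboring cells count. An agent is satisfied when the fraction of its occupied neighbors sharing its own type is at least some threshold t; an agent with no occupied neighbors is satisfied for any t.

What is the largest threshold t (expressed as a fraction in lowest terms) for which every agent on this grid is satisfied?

2/7

(1,1)R 3/3
(1,2)R 4/4
(1,4)B 3/4
(1,5)B 5/5
(1,6)B 3/3
(2,1)R 4/4
(2,2)R 6/6
(2,3)R 3/6
(2,4)B 5/7
(2,5)B 8/8
(2,6)B 5/5
(3,1)R 4/4
(3,3)R 3/6
(3,4)B 4/7
(3,5)B 7/8
(3,6)B 4/5
(4,1)R 4/4
(4,2)R 6/6
(4,4)B 2/7
(4,5)R 3/8
(4,6)B 2/5
(5,1)R 5/5
(5,2)R 7/7
(5,3)R 6/7
(5,4)R 6/7
(5,5)R 6/8
(5,6)R 4/5
(6,1)R 5/5
(6,2)R 8/8
(6,3)R 8/8
(6,4)R 8/8
(6,5)R 7/7
(6,6)R 4/4
(7,1)R 3/3
(7,2)R 5/5
(7,3)R 5/5
(7,4)R 5/5
(7,5)R 4/4
The smallest same-type fraction is 2/7 at (4,4), which reduces to 2/7. Any threshold above that leaves this agent unsatisfied.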